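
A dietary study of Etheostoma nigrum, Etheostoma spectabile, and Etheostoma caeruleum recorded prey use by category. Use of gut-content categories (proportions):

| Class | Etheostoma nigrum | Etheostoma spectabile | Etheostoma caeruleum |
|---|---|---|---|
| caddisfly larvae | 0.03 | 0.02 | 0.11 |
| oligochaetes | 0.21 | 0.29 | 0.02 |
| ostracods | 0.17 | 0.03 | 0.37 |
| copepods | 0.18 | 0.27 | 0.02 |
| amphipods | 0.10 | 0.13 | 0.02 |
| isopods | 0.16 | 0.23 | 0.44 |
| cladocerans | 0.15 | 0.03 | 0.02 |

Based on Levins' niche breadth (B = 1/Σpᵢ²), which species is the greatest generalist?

Etheostoma nigrum

Σp_nigrᵢ² = 0.03² + 0.21² + 0.17² + 0.18² + 0.10² + 0.16² + 0.15² = 0.0009 + 0.0441 + 0.0289 + 0.0324 + 0.0100 + 0.0256 + 0.0225 = 0.1644
B_nigr = 1 / 0.1644 = 6.0827
Σp_specᵢ² = 0.02² + 0.29² + 0.03² + 0.27² + 0.13² + 0.23² + 0.03² = 0.0004 + 0.0841 + 0.0009 + 0.0729 + 0.0169 + 0.0529 + 0.0009 = 0.2290
B_spec = 1 / 0.2290 = 4.3668
Σp_caerᵢ² = 0.11² + 0.02² + 0.37² + 0.02² + 0.02² + 0.44² + 0.02² = 0.0121 + 0.0004 + 0.1369 + 0.0004 + 0.0004 + 0.1936 + 0.0004 = 0.3442
B_caer = 1 / 0.3442 = 2.9053
Highest B → broadest niche (most generalist): Etheostoma nigrum (B = 6.08).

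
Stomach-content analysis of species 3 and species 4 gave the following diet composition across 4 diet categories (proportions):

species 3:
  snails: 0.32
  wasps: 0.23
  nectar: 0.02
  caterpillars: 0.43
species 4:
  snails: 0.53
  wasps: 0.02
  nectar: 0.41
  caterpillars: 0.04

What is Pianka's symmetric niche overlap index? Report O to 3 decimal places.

0.509

Σ p₁ᵢp₂ᵢ = 0.1696 + 0.0046 + 0.0082 + 0.0172 = 0.1996
Σp_1ᵢ² = 0.32² + 0.23² + 0.02² + 0.43² = 0.1024 + 0.0529 + 0.0004 + 0.1849 = 0.3406
Σp_2ᵢ² = 0.53² + 0.02² + 0.41² + 0.04² = 0.2809 + 0.0004 + 0.1681 + 0.0016 = 0.4510
O = 0.1996 / √(0.3406 × 0.4510) = 0.1996 / 0.391932 = 0.50927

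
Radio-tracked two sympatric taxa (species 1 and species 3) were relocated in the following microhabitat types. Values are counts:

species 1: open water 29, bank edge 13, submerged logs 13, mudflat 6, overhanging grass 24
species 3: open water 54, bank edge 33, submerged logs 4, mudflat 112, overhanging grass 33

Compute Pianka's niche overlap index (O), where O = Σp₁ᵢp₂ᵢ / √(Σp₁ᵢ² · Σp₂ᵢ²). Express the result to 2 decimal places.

Proportions for species 1 (n=85): 29/85=0.3412, 13/85=0.1529, 13/85=0.1529, 6/85=0.0706, 24/85=0.2824
Proportions for species 3 (n=236): 54/236=0.2288, 33/236=0.1398, 4/236=0.0169, 112/236=0.4746, 33/236=0.1398
Σ p₁ᵢp₂ᵢ = 0.078067 + 0.021375 + 0.002584 + 0.033507 + 0.039480 = 0.175013
Σp_1ᵢ² = 0.3412² + 0.1529² + 0.1529² + 0.0706² + 0.2824² = 0.116417 + 0.023378 + 0.023378 + 0.004984 + 0.079750 = 0.247907
Σp_2ᵢ² = 0.2288² + 0.1398² + 0.0169² + 0.4746² + 0.1398² = 0.052349 + 0.019544 + 0.000286 + 0.225245 + 0.019544 = 0.316968
O = 0.175013 / √(0.247907 × 0.316968) = 0.175013 / 0.2803187 = 0.6243

0.62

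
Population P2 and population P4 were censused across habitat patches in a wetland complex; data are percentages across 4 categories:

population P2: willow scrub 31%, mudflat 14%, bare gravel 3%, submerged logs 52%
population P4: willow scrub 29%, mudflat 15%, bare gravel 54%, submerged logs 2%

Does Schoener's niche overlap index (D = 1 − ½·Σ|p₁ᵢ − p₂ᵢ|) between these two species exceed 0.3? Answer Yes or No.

Convert percentages to proportions (divide by 100).
Σ|p₁ᵢ − p₂ᵢ| = 0.02 + 0.01 + 0.51 + 0.50 = 1.04
D = 1 − ½ × 1.04 = 1 − 0.520 = 0.4800
D = 0.4800 > 0.3 → Yes.

Yes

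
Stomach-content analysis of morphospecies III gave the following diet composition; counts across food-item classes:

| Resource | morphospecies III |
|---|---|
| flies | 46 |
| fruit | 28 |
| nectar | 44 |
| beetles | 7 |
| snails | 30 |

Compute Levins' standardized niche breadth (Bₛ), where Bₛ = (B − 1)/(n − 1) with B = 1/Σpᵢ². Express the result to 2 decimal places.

Proportions for morphospecies III (n=155): 46/155=0.2968, 28/155=0.1806, 44/155=0.2839, 7/155=0.0452, 30/155=0.1935
Σpᵢ² = 0.2968² + 0.1806² + 0.2839² + 0.0452² + 0.1935² = 0.088090 + 0.032616 + 0.080599 + 0.002043 + 0.037442 = 0.240790
B = 1 / 0.240790 = 4.1530
Bₛ = (B − 1)/(n − 1) = (4.1530 − 1)/(5 − 1) = 3.1530/4 = 0.7883

0.79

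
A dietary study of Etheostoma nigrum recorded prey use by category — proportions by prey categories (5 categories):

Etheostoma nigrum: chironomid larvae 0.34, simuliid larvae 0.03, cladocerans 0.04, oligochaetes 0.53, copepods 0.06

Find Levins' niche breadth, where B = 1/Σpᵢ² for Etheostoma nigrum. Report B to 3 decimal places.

2.484

Σpᵢ² = 0.34² + 0.03² + 0.04² + 0.53² + 0.06² = 0.1156 + 0.0009 + 0.0016 + 0.2809 + 0.0036 = 0.4026
B = 1 / 0.4026 = 2.48385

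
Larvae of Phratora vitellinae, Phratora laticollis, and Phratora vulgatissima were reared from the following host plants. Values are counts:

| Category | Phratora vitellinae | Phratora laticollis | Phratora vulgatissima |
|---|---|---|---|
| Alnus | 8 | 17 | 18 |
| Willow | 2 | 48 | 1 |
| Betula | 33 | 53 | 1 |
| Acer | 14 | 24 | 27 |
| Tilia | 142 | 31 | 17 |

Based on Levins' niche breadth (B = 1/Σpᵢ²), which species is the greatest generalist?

Phratora laticollis

Proportions for Phratora vitellinae (n=199): 8/199=0.0402, 2/199=0.0101, 33/199=0.1658, 14/199=0.0704, 142/199=0.7136
Proportions for Phratora laticollis (n=173): 17/173=0.0983, 48/173=0.2775, 53/173=0.3064, 24/173=0.1387, 31/173=0.1792
Proportions for Phratora vulgatissima (n=64): 18/64=0.2813, 1/64=0.0156, 1/64=0.0156, 27/64=0.4219, 17/64=0.2656
Σp_viteᵢ² = 0.0402² + 0.0101² + 0.1658² + 0.0704² + 0.7136² = 0.001616 + 0.000102 + 0.027490 + 0.004956 + 0.509225 = 0.543389
B_vite = 1 / 0.543389 = 1.8403
Σp_latiᵢ² = 0.0983² + 0.2775² + 0.3064² + 0.1387² + 0.1792² = 0.009663 + 0.077006 + 0.093881 + 0.019238 + 0.032113 = 0.231901
B_lati = 1 / 0.231901 = 4.3122
Σp_vulgᵢ² = 0.2813² + 0.0156² + 0.0156² + 0.4219² + 0.2656² = 0.079130 + 0.000243 + 0.000243 + 0.178000 + 0.070543 = 0.328159
B_vulg = 1 / 0.328159 = 3.0473
Highest B → broadest niche (most generalist): Phratora laticollis (B = 4.31).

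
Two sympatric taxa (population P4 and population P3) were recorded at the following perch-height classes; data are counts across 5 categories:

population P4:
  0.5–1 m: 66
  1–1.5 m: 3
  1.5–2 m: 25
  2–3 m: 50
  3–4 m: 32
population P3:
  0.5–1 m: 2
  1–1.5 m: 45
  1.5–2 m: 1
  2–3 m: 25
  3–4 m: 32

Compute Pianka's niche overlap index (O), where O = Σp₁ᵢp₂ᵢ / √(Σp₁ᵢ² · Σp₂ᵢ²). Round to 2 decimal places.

0.46

Proportions for population P4 (n=176): 66/176=0.3750, 3/176=0.0170, 25/176=0.1420, 50/176=0.2841, 32/176=0.1818
Proportions for population P3 (n=105): 2/105=0.0190, 45/105=0.4286, 1/105=0.0095, 25/105=0.2381, 32/105=0.3048
Σ p₁ᵢp₂ᵢ = 0.007125 + 0.007286 + 0.001349 + 0.067644 + 0.055413 = 0.138817
Σp_1ᵢ² = 0.3750² + 0.0170² + 0.1420² + 0.2841² + 0.1818² = 0.140625 + 0.000289 + 0.020164 + 0.080713 + 0.033051 = 0.274842
Σp_2ᵢ² = 0.0190² + 0.4286² + 0.0095² + 0.2381² + 0.3048² = 0.000361 + 0.183698 + 0.000090 + 0.056692 + 0.092903 = 0.333744
O = 0.138817 / √(0.274842 × 0.333744) = 0.138817 / 0.3028644 = 0.4583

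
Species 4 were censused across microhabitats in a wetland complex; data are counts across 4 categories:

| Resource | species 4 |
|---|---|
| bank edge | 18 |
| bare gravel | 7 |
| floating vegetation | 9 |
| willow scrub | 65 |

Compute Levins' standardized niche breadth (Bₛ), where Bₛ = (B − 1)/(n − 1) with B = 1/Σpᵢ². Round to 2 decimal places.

0.36

Proportions for species 4 (n=99): 18/99=0.1818, 7/99=0.0707, 9/99=0.0909, 65/99=0.6566
Σpᵢ² = 0.1818² + 0.0707² + 0.0909² + 0.6566² = 0.033051 + 0.004998 + 0.008263 + 0.431124 = 0.477436
B = 1 / 0.477436 = 2.0945
Bₛ = (B − 1)/(n − 1) = (2.0945 − 1)/(4 − 1) = 1.0945/3 = 0.3648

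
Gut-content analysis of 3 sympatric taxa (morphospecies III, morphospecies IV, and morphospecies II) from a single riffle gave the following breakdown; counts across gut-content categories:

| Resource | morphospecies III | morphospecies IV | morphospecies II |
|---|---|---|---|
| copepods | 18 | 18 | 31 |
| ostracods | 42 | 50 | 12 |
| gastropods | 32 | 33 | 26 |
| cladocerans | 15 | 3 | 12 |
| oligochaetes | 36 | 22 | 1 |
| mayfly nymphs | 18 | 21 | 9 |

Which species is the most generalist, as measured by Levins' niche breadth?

morphospecies III

Proportions for morphospecies III (n=161): 18/161=0.1118, 42/161=0.2609, 32/161=0.1988, 15/161=0.0932, 36/161=0.2236, 18/161=0.1118
Proportions for morphospecies IV (n=147): 18/147=0.1224, 50/147=0.3401, 33/147=0.2245, 3/147=0.0204, 22/147=0.1497, 21/147=0.1429
Proportions for morphospecies II (n=91): 31/91=0.3407, 12/91=0.1319, 26/91=0.2857, 12/91=0.1319, 1/91=0.0110, 9/91=0.0989
Σp_IIIᵢ² = 0.1118² + 0.2609² + 0.1988² + 0.0932² + 0.2236² + 0.1118² = 0.012499 + 0.068069 + 0.039521 + 0.008686 + 0.049997 + 0.012499 = 0.191271
B_III = 1 / 0.191271 = 5.2282
Σp_IVᵢ² = 0.1224² + 0.3401² + 0.2245² + 0.0204² + 0.1497² + 0.1429² = 0.014982 + 0.115668 + 0.050400 + 0.000416 + 0.022410 + 0.020420 = 0.224296
B_IV = 1 / 0.224296 = 4.4584
Σp_IIᵢ² = 0.3407² + 0.1319² + 0.2857² + 0.1319² + 0.0110² + 0.0989² = 0.116076 + 0.017398 + 0.081624 + 0.017398 + 0.000121 + 0.009781 = 0.242398
B_II = 1 / 0.242398 = 4.1254
Highest B → broadest niche (most generalist): morphospecies III (B = 5.23).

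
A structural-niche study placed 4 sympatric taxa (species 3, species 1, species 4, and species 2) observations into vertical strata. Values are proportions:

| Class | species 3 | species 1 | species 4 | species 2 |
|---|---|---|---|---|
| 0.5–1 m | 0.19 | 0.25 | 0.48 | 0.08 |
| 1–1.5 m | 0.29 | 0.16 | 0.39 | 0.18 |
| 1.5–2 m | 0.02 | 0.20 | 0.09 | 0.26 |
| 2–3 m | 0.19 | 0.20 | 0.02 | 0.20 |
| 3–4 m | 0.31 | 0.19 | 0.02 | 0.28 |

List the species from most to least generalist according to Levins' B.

Σp_3ᵢ² = 0.19² + 0.29² + 0.02² + 0.19² + 0.31² = 0.0361 + 0.0841 + 0.0004 + 0.0361 + 0.0961 = 0.2528
B_3 = 1 / 0.2528 = 3.9557
Σp_1ᵢ² = 0.25² + 0.16² + 0.20² + 0.20² + 0.19² = 0.0625 + 0.0256 + 0.0400 + 0.0400 + 0.0361 = 0.2042
B_1 = 1 / 0.2042 = 4.8972
Σp_4ᵢ² = 0.48² + 0.39² + 0.09² + 0.02² + 0.02² = 0.2304 + 0.1521 + 0.0081 + 0.0004 + 0.0004 = 0.3914
B_4 = 1 / 0.3914 = 2.5549
Σp_2ᵢ² = 0.08² + 0.18² + 0.26² + 0.20² + 0.28² = 0.0064 + 0.0324 + 0.0676 + 0.0400 + 0.0784 = 0.2248
B_2 = 1 / 0.2248 = 4.4484
Ranking by B (broadest → narrowest): species 1 (4.90) > species 2 (4.45) > species 3 (3.96) > species 4 (2.55)

species 1 > species 2 > species 3 > species 4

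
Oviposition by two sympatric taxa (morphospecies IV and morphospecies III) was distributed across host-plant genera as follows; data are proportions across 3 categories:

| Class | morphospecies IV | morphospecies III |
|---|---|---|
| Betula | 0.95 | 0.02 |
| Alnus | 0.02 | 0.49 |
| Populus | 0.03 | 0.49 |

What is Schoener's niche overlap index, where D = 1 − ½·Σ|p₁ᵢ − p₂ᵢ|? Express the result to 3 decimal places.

Σ|p₁ᵢ − p₂ᵢ| = 0.93 + 0.47 + 0.46 = 1.86
D = 1 − ½ × 1.86 = 1 − 0.930 = 0.07000

0.070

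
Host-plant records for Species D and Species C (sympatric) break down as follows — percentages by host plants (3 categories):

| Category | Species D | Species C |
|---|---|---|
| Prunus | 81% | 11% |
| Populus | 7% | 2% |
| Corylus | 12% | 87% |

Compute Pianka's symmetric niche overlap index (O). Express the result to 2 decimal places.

Convert percentages to proportions (divide by 100).
Σ p₁ᵢp₂ᵢ = 0.0891 + 0.0014 + 0.1044 = 0.1949
Σp_1ᵢ² = 0.81² + 0.07² + 0.12² = 0.6561 + 0.0049 + 0.0144 = 0.6754
Σp_2ᵢ² = 0.11² + 0.02² + 0.87² = 0.0121 + 0.0004 + 0.7569 = 0.7694
O = 0.1949 / √(0.6754 × 0.7694) = 0.1949 / 0.72087 = 0.2704

0.27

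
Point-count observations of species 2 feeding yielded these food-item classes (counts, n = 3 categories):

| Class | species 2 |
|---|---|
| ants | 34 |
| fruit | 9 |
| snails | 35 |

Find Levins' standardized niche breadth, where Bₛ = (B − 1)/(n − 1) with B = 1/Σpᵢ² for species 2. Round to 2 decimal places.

Proportions for species 2 (n=78): 34/78=0.4359, 9/78=0.1154, 35/78=0.4487
Σpᵢ² = 0.4359² + 0.1154² + 0.4487² = 0.190009 + 0.013317 + 0.201332 = 0.404658
B = 1 / 0.404658 = 2.4712
Bₛ = (B − 1)/(n − 1) = (2.4712 − 1)/(3 − 1) = 1.4712/2 = 0.7356

0.74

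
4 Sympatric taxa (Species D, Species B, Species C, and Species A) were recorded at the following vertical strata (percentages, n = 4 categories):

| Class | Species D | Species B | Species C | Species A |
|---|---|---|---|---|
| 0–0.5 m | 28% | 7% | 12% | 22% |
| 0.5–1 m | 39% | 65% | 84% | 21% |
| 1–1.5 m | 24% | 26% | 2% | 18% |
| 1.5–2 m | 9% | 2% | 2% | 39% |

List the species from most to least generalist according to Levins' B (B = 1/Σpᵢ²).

Convert percentages to proportions (divide by 100).
Σp_Dᵢ² = 0.28² + 0.39² + 0.24² + 0.09² = 0.0784 + 0.1521 + 0.0576 + 0.0081 = 0.2962
B_D = 1 / 0.2962 = 3.3761
Σp_Bᵢ² = 0.07² + 0.65² + 0.26² + 0.02² = 0.0049 + 0.4225 + 0.0676 + 0.0004 = 0.4954
B_B = 1 / 0.4954 = 2.0186
Σp_Cᵢ² = 0.12² + 0.84² + 0.02² + 0.02² = 0.0144 + 0.7056 + 0.0004 + 0.0004 = 0.7208
B_C = 1 / 0.7208 = 1.3873
Σp_Aᵢ² = 0.22² + 0.21² + 0.18² + 0.39² = 0.0484 + 0.0441 + 0.0324 + 0.1521 = 0.2770
B_A = 1 / 0.2770 = 3.6101
Ranking by B (broadest → narrowest): Species A (3.61) > Species D (3.38) > Species B (2.02) > Species C (1.39)

Species A > Species D > Species B > Species C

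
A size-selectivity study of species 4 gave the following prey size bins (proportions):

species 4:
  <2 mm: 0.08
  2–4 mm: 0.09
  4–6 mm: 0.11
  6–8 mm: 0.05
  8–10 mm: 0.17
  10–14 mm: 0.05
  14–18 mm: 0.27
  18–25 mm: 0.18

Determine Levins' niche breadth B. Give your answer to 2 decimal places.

6.03

Σpᵢ² = 0.08² + 0.09² + 0.11² + 0.05² + 0.17² + 0.05² + 0.27² + 0.18² = 0.0064 + 0.0081 + 0.0121 + 0.0025 + 0.0289 + 0.0025 + 0.0729 + 0.0324 = 0.1658
B = 1 / 0.1658 = 6.0314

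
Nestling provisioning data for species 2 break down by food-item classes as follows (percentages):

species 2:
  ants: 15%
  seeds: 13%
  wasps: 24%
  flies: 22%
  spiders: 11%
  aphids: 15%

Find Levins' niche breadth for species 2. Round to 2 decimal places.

Convert percentages to proportions (divide by 100).
Σpᵢ² = 0.15² + 0.13² + 0.24² + 0.22² + 0.11² + 0.15² = 0.0225 + 0.0169 + 0.0576 + 0.0484 + 0.0121 + 0.0225 = 0.1800
B = 1 / 0.1800 = 5.5556

5.56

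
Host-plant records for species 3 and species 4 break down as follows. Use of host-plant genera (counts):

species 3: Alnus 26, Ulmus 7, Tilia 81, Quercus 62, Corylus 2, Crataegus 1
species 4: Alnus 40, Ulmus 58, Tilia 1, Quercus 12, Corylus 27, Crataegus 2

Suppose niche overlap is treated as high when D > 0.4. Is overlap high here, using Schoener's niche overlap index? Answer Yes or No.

No

Proportions for species 3 (n=179): 26/179=0.1453, 7/179=0.0391, 81/179=0.4525, 62/179=0.3464, 2/179=0.0112, 1/179=0.0056
Proportions for species 4 (n=140): 40/140=0.2857, 58/140=0.4143, 1/140=0.0071, 12/140=0.0857, 27/140=0.1929, 2/140=0.0143
Σ|p₁ᵢ − p₂ᵢ| = 0.1404 + 0.3752 + 0.4454 + 0.2607 + 0.1817 + 0.0087 = 1.4121
D = 1 − ½ × 1.4121 = 1 − 0.70605 = 0.29395
D = 0.29395 < 0.4 → No.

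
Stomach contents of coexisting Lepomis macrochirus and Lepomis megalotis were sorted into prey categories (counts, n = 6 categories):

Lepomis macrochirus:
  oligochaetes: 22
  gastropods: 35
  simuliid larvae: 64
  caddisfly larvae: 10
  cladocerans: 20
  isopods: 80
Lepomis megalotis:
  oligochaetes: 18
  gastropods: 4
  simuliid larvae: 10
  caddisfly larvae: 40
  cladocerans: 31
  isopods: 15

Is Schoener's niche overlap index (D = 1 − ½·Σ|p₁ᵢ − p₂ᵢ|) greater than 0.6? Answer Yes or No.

Proportions for Lepomis macrochirus (n=231): 22/231=0.0952, 35/231=0.1515, 64/231=0.2771, 10/231=0.0433, 20/231=0.0866, 80/231=0.3463
Proportions for Lepomis megalotis (n=118): 18/118=0.1525, 4/118=0.0339, 10/118=0.0847, 40/118=0.3390, 31/118=0.2627, 15/118=0.1271
Σ|p₁ᵢ − p₂ᵢ| = 0.0573 + 0.1176 + 0.1924 + 0.2957 + 0.1761 + 0.2192 = 1.0583
D = 1 − ½ × 1.0583 = 1 − 0.52915 = 0.47085
D = 0.47085 < 0.6 → No.

No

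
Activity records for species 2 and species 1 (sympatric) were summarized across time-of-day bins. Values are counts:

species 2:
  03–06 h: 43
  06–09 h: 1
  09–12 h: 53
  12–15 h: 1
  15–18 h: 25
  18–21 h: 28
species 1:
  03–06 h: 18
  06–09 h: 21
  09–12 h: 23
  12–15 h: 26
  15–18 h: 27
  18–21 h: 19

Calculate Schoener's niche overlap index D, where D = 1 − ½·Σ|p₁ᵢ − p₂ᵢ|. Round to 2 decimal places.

Proportions for species 2 (n=151): 43/151=0.2848, 1/151=0.0066, 53/151=0.3510, 1/151=0.0066, 25/151=0.1656, 28/151=0.1854
Proportions for species 1 (n=134): 18/134=0.1343, 21/134=0.1567, 23/134=0.1716, 26/134=0.1940, 27/134=0.2015, 19/134=0.1418
Σ|p₁ᵢ − p₂ᵢ| = 0.1505 + 0.1501 + 0.1794 + 0.1874 + 0.0359 + 0.0436 = 0.7469
D = 1 − ½ × 0.7469 = 1 − 0.37345 = 0.62655

0.63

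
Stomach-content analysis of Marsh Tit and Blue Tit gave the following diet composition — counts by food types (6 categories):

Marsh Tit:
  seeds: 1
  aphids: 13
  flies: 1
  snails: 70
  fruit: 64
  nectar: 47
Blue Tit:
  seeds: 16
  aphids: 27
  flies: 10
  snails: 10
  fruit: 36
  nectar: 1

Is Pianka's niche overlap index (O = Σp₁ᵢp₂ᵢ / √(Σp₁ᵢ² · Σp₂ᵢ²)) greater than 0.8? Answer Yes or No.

Proportions for Marsh Tit (n=196): 1/196=0.0051, 13/196=0.0663, 1/196=0.0051, 70/196=0.3571, 64/196=0.3265, 47/196=0.2398
Proportions for Blue Tit (n=100): 16/100=0.1600, 27/100=0.2700, 10/100=0.1000, 10/100=0.1000, 36/100=0.3600, 1/100=0.0100
Σ p₁ᵢp₂ᵢ = 0.000816 + 0.017901 + 0.000510 + 0.035710 + 0.117540 + 0.002398 = 0.174875
Σp_1ᵢ² = 0.0051² + 0.0663² + 0.0051² + 0.3571² + 0.3265² + 0.2398² = 0.000026 + 0.004396 + 0.000026 + 0.127520 + 0.106602 + 0.057504 = 0.296074
Σp_2ᵢ² = 0.1600² + 0.2700² + 0.1000² + 0.1000² + 0.3600² + 0.0100² = 0.025600 + 0.072900 + 0.010000 + 0.010000 + 0.129600 + 0.000100 = 0.248200
O = 0.174875 / √(0.296074 × 0.248200) = 0.174875 / 0.2710822 = 0.6451
O = 0.6451 < 0.8 → No.

No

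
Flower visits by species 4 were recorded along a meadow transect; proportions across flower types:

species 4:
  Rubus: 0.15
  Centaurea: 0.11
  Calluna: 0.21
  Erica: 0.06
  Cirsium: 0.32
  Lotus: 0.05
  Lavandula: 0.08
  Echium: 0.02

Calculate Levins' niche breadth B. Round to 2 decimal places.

Σpᵢ² = 0.15² + 0.11² + 0.21² + 0.06² + 0.32² + 0.05² + 0.08² + 0.02² = 0.0225 + 0.0121 + 0.0441 + 0.0036 + 0.1024 + 0.0025 + 0.0064 + 0.0004 = 0.1940
B = 1 / 0.1940 = 5.1546

5.15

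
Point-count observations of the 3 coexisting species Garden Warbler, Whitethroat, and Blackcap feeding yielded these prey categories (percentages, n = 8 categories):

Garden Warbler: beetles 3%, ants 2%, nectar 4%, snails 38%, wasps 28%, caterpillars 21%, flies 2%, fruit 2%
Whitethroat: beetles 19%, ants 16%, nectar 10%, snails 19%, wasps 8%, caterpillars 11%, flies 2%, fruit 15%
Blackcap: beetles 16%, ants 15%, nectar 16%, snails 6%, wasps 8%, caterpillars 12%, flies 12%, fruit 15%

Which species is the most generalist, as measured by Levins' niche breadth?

Convert percentages to proportions (divide by 100).
Σp_Warbᵢ² = 0.03² + 0.02² + 0.04² + 0.38² + 0.28² + 0.21² + 0.02² + 0.02² = 0.0009 + 0.0004 + 0.0016 + 0.1444 + 0.0784 + 0.0441 + 0.0004 + 0.0004 = 0.2706
B_Warb = 1 / 0.2706 = 3.6955
Σp_Whitᵢ² = 0.19² + 0.16² + 0.10² + 0.19² + 0.08² + 0.11² + 0.02² + 0.15² = 0.0361 + 0.0256 + 0.0100 + 0.0361 + 0.0064 + 0.0121 + 0.0004 + 0.0225 = 0.1492
B_Whit = 1 / 0.1492 = 6.7024
Σp_Blacᵢ² = 0.16² + 0.15² + 0.16² + 0.06² + 0.08² + 0.12² + 0.12² + 0.15² = 0.0256 + 0.0225 + 0.0256 + 0.0036 + 0.0064 + 0.0144 + 0.0144 + 0.0225 = 0.1350
B_Blac = 1 / 0.1350 = 7.4074
Highest B → broadest niche (most generalist): Blackcap (B = 7.41).

Blackcap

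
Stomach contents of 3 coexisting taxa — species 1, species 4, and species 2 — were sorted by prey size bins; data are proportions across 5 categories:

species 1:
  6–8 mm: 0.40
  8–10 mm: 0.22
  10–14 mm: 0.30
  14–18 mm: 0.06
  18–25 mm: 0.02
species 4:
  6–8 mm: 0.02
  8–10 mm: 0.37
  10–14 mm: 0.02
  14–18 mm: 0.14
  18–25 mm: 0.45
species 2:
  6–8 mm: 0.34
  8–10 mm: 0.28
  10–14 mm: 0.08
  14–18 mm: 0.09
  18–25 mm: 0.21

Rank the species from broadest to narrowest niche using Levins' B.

Σp_1ᵢ² = 0.40² + 0.22² + 0.30² + 0.06² + 0.02² = 0.1600 + 0.0484 + 0.0900 + 0.0036 + 0.0004 = 0.3024
B_1 = 1 / 0.3024 = 3.3069
Σp_4ᵢ² = 0.02² + 0.37² + 0.02² + 0.14² + 0.45² = 0.0004 + 0.1369 + 0.0004 + 0.0196 + 0.2025 = 0.3598
B_4 = 1 / 0.3598 = 2.7793
Σp_2ᵢ² = 0.34² + 0.28² + 0.08² + 0.09² + 0.21² = 0.1156 + 0.0784 + 0.0064 + 0.0081 + 0.0441 = 0.2526
B_2 = 1 / 0.2526 = 3.9588
Ranking by B (broadest → narrowest): species 2 (3.96) > species 1 (3.31) > species 4 (2.78)

species 2 > species 1 > species 4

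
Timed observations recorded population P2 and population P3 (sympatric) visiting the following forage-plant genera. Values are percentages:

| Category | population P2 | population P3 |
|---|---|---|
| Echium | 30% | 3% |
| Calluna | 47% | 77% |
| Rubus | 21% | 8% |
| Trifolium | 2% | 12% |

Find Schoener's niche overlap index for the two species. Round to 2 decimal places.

Convert percentages to proportions (divide by 100).
Σ|p₁ᵢ − p₂ᵢ| = 0.27 + 0.30 + 0.13 + 0.10 = 0.80
D = 1 − ½ × 0.80 = 1 − 0.400 = 0.6000

0.60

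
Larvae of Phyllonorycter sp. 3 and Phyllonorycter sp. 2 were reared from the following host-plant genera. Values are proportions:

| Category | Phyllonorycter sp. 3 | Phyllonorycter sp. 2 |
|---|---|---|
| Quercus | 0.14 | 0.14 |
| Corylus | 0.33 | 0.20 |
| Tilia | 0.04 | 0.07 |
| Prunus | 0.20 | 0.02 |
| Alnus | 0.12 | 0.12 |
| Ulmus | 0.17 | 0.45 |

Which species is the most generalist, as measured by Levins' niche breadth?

Σp_3ᵢ² = 0.14² + 0.33² + 0.04² + 0.20² + 0.12² + 0.17² = 0.0196 + 0.1089 + 0.0016 + 0.0400 + 0.0144 + 0.0289 = 0.2134
B_3 = 1 / 0.2134 = 4.6860
Σp_2ᵢ² = 0.14² + 0.20² + 0.07² + 0.02² + 0.12² + 0.45² = 0.0196 + 0.0400 + 0.0049 + 0.0004 + 0.0144 + 0.2025 = 0.2818
B_2 = 1 / 0.2818 = 3.5486
Highest B → broadest niche (most generalist): Phyllonorycter sp. 3 (B = 4.69).

Phyllonorycter sp. 3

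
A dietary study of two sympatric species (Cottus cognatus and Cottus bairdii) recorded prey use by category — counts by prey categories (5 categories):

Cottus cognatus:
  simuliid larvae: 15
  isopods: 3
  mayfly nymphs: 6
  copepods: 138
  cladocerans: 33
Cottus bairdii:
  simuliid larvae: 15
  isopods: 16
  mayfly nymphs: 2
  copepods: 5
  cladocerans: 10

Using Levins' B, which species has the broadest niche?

Cottus bairdii

Proportions for Cottus cognatus (n=195): 15/195=0.0769, 3/195=0.0154, 6/195=0.0308, 138/195=0.7077, 33/195=0.1692
Proportions for Cottus bairdii (n=48): 15/48=0.3125, 16/48=0.3333, 2/48=0.0417, 5/48=0.1042, 10/48=0.2083
Σp_cognᵢ² = 0.0769² + 0.0154² + 0.0308² + 0.7077² + 0.1692² = 0.005914 + 0.000237 + 0.000949 + 0.500839 + 0.028629 = 0.536568
B_cogn = 1 / 0.536568 = 1.8637
Σp_bairᵢ² = 0.3125² + 0.3333² + 0.0417² + 0.1042² + 0.2083² = 0.097656 + 0.111089 + 0.001739 + 0.010858 + 0.043389 = 0.264731
B_bair = 1 / 0.264731 = 3.7774
Highest B → broadest niche (most generalist): Cottus bairdii (B = 3.78).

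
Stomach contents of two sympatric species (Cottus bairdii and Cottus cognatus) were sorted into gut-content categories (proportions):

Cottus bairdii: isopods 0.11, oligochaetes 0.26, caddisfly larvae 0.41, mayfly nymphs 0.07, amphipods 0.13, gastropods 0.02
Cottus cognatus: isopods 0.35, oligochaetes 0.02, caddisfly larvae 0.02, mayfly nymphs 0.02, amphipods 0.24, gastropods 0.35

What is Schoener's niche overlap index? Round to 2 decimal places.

0.32

Σ|p₁ᵢ − p₂ᵢ| = 0.24 + 0.24 + 0.39 + 0.05 + 0.11 + 0.33 = 1.36
D = 1 − ½ × 1.36 = 1 − 0.680 = 0.3200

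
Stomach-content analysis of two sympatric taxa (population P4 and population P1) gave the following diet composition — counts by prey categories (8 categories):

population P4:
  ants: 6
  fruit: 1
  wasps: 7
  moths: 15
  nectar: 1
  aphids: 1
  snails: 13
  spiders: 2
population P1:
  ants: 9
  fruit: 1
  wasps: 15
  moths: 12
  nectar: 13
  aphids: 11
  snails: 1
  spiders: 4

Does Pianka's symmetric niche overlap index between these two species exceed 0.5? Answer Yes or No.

Proportions for population P4 (n=46): 6/46=0.1304, 1/46=0.0217, 7/46=0.1522, 15/46=0.3261, 1/46=0.0217, 1/46=0.0217, 13/46=0.2826, 2/46=0.0435
Proportions for population P1 (n=66): 9/66=0.1364, 1/66=0.0152, 15/66=0.2273, 12/66=0.1818, 13/66=0.1970, 11/66=0.1667, 1/66=0.0152, 4/66=0.0606
Σ p₁ᵢp₂ᵢ = 0.017787 + 0.000330 + 0.034595 + 0.059285 + 0.004275 + 0.003617 + 0.004296 + 0.002636 = 0.126821
Σp_1ᵢ² = 0.1304² + 0.0217² + 0.1522² + 0.3261² + 0.0217² + 0.0217² + 0.2826² + 0.0435² = 0.017004 + 0.000471 + 0.023165 + 0.106341 + 0.000471 + 0.000471 + 0.079863 + 0.001892 = 0.229678
Σp_2ᵢ² = 0.1364² + 0.0152² + 0.2273² + 0.1818² + 0.1970² + 0.1667² + 0.0152² + 0.0606² = 0.018605 + 0.000231 + 0.051665 + 0.033051 + 0.038809 + 0.027789 + 0.000231 + 0.003672 = 0.174053
O = 0.126821 / √(0.229678 × 0.174053) = 0.126821 / 0.1999404 = 0.6343
O = 0.6343 > 0.5 → Yes.

Yes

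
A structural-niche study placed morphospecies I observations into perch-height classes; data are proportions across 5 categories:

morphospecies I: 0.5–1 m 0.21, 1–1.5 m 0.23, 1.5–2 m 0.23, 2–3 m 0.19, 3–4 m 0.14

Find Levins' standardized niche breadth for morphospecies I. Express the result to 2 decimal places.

0.97

Σpᵢ² = 0.21² + 0.23² + 0.23² + 0.19² + 0.14² = 0.0441 + 0.0529 + 0.0529 + 0.0361 + 0.0196 = 0.2056
B = 1 / 0.2056 = 4.8638
Bₛ = (B − 1)/(n − 1) = (4.8638 − 1)/(5 − 1) = 3.8638/4 = 0.9660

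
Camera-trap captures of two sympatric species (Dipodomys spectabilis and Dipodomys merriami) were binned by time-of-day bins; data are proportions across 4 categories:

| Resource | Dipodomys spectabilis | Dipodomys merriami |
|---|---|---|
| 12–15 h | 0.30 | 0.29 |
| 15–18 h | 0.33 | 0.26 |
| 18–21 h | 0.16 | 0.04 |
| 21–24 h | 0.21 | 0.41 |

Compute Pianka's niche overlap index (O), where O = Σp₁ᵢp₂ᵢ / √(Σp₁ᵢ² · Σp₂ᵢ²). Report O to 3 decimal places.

Σ p₁ᵢp₂ᵢ = 0.0870 + 0.0858 + 0.0064 + 0.0861 = 0.2653
Σp_1ᵢ² = 0.30² + 0.33² + 0.16² + 0.21² = 0.0900 + 0.1089 + 0.0256 + 0.0441 = 0.2686
Σp_2ᵢ² = 0.29² + 0.26² + 0.04² + 0.41² = 0.0841 + 0.0676 + 0.0016 + 0.1681 = 0.3214
O = 0.2653 / √(0.2686 × 0.3214) = 0.2653 / 0.293816 = 0.90295

0.903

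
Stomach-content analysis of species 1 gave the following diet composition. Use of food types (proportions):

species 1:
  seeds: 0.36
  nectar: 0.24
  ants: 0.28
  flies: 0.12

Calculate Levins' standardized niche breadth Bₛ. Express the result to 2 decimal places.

Σpᵢ² = 0.36² + 0.24² + 0.28² + 0.12² = 0.1296 + 0.0576 + 0.0784 + 0.0144 = 0.2800
B = 1 / 0.2800 = 3.5714
Bₛ = (B − 1)/(n − 1) = (3.5714 − 1)/(4 − 1) = 2.5714/3 = 0.8571

0.86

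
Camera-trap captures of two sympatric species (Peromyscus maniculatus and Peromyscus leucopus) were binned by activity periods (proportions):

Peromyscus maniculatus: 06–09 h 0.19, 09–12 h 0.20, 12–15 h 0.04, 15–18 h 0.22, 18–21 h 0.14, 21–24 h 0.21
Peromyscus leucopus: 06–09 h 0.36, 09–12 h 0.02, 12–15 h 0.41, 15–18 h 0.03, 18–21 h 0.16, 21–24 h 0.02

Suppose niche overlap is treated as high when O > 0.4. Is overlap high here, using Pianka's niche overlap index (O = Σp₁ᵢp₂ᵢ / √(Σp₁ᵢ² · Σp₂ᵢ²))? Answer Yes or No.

Yes

Σ p₁ᵢp₂ᵢ = 0.0684 + 0.0040 + 0.0164 + 0.0066 + 0.0224 + 0.0042 = 0.1220
Σp_1ᵢ² = 0.19² + 0.20² + 0.04² + 0.22² + 0.14² + 0.21² = 0.0361 + 0.0400 + 0.0016 + 0.0484 + 0.0196 + 0.0441 = 0.1898
Σp_2ᵢ² = 0.36² + 0.02² + 0.41² + 0.03² + 0.16² + 0.02² = 0.1296 + 0.0004 + 0.1681 + 0.0009 + 0.0256 + 0.0004 = 0.3250
O = 0.1220 / √(0.1898 × 0.3250) = 0.1220 / 0.24836 = 0.4912
O = 0.4912 > 0.4 → Yes.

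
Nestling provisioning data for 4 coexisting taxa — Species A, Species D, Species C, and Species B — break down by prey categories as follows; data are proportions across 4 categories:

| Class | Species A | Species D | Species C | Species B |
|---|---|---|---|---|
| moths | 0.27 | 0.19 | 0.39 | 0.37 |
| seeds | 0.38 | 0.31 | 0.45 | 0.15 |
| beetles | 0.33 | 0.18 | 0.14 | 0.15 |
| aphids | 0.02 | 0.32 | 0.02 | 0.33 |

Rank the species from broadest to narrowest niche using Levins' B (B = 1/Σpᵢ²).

Species D > Species B > Species A > Species C

Σp_Aᵢ² = 0.27² + 0.38² + 0.33² + 0.02² = 0.0729 + 0.1444 + 0.1089 + 0.0004 = 0.3266
B_A = 1 / 0.3266 = 3.0618
Σp_Dᵢ² = 0.19² + 0.31² + 0.18² + 0.32² = 0.0361 + 0.0961 + 0.0324 + 0.1024 = 0.2670
B_D = 1 / 0.2670 = 3.7453
Σp_Cᵢ² = 0.39² + 0.45² + 0.14² + 0.02² = 0.1521 + 0.2025 + 0.0196 + 0.0004 = 0.3746
B_C = 1 / 0.3746 = 2.6695
Σp_Bᵢ² = 0.37² + 0.15² + 0.15² + 0.33² = 0.1369 + 0.0225 + 0.0225 + 0.1089 = 0.2908
B_B = 1 / 0.2908 = 3.4388
Ranking by B (broadest → narrowest): Species D (3.75) > Species B (3.44) > Species A (3.06) > Species C (2.67)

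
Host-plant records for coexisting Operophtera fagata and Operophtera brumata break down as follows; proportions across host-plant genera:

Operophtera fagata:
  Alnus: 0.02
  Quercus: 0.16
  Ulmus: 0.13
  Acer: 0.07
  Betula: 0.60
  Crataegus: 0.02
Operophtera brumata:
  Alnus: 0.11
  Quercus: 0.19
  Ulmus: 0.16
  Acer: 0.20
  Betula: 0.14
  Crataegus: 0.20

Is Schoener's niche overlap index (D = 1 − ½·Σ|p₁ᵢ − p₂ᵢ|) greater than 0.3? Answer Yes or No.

Σ|p₁ᵢ − p₂ᵢ| = 0.09 + 0.03 + 0.03 + 0.13 + 0.46 + 0.18 = 0.92
D = 1 − ½ × 0.92 = 1 − 0.460 = 0.5400
D = 0.5400 > 0.3 → Yes.

Yes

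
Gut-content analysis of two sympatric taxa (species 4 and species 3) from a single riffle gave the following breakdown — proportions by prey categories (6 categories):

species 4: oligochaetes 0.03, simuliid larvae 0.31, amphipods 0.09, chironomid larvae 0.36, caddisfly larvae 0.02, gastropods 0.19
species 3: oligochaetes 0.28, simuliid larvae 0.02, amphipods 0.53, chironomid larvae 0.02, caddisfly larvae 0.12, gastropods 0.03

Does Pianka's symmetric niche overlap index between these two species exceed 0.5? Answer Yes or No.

Σ p₁ᵢp₂ᵢ = 0.0084 + 0.0062 + 0.0477 + 0.0072 + 0.0024 + 0.0057 = 0.0776
Σp_1ᵢ² = 0.03² + 0.31² + 0.09² + 0.36² + 0.02² + 0.19² = 0.0009 + 0.0961 + 0.0081 + 0.1296 + 0.0004 + 0.0361 = 0.2712
Σp_2ᵢ² = 0.28² + 0.02² + 0.53² + 0.02² + 0.12² + 0.03² = 0.0784 + 0.0004 + 0.2809 + 0.0004 + 0.0144 + 0.0009 = 0.3754
O = 0.0776 / √(0.2712 × 0.3754) = 0.0776 / 0.31907 = 0.2432
O = 0.2432 < 0.5 → No.

No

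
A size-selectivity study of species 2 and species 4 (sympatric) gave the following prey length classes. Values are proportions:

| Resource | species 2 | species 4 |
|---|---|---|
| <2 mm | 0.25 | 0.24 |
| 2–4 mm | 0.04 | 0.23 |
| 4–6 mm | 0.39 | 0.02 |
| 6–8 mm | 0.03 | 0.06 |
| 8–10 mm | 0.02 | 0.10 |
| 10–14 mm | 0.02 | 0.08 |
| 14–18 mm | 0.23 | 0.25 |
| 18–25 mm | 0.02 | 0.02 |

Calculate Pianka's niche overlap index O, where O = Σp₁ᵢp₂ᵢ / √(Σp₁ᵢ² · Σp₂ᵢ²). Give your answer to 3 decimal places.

0.612

Σ p₁ᵢp₂ᵢ = 0.0600 + 0.0092 + 0.0078 + 0.0018 + 0.0020 + 0.0016 + 0.0575 + 0.0004 = 0.1403
Σp_1ᵢ² = 0.25² + 0.04² + 0.39² + 0.03² + 0.02² + 0.02² + 0.23² + 0.02² = 0.0625 + 0.0016 + 0.1521 + 0.0009 + 0.0004 + 0.0004 + 0.0529 + 0.0004 = 0.2712
Σp_2ᵢ² = 0.24² + 0.23² + 0.02² + 0.06² + 0.10² + 0.08² + 0.25² + 0.02² = 0.0576 + 0.0529 + 0.0004 + 0.0036 + 0.0100 + 0.0064 + 0.0625 + 0.0004 = 0.1938
O = 0.1403 / √(0.2712 × 0.1938) = 0.1403 / 0.229257 = 0.61198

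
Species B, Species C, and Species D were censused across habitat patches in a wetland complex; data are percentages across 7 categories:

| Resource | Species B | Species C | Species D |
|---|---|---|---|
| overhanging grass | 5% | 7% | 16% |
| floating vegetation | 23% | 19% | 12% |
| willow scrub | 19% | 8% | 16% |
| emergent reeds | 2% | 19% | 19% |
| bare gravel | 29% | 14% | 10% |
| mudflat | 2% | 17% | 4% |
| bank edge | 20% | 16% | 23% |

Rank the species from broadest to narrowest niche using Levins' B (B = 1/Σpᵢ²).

Species C > Species D > Species B

Convert percentages to proportions (divide by 100).
Σp_Bᵢ² = 0.05² + 0.23² + 0.19² + 0.02² + 0.29² + 0.02² + 0.20² = 0.0025 + 0.0529 + 0.0361 + 0.0004 + 0.0841 + 0.0004 + 0.0400 = 0.2164
B_B = 1 / 0.2164 = 4.6211
Σp_Cᵢ² = 0.07² + 0.19² + 0.08² + 0.19² + 0.14² + 0.17² + 0.16² = 0.0049 + 0.0361 + 0.0064 + 0.0361 + 0.0196 + 0.0289 + 0.0256 = 0.1576
B_C = 1 / 0.1576 = 6.3452
Σp_Dᵢ² = 0.16² + 0.12² + 0.16² + 0.19² + 0.10² + 0.04² + 0.23² = 0.0256 + 0.0144 + 0.0256 + 0.0361 + 0.0100 + 0.0016 + 0.0529 = 0.1662
B_D = 1 / 0.1662 = 6.0168
Ranking by B (broadest → narrowest): Species C (6.35) > Species D (6.02) > Species B (4.62)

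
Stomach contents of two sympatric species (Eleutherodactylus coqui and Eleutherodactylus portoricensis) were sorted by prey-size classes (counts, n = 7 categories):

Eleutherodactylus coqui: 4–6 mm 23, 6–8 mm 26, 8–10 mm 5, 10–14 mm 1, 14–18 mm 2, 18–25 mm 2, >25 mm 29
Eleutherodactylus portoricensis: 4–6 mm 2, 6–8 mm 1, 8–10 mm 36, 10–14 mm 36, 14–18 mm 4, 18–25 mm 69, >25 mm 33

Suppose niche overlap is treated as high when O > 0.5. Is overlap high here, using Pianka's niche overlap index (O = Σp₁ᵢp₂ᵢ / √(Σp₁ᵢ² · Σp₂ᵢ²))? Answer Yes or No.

No

Proportions for Eleutherodactylus coqui (n=88): 23/88=0.2614, 26/88=0.2955, 5/88=0.0568, 1/88=0.0114, 2/88=0.0227, 2/88=0.0227, 29/88=0.3295
Proportions for Eleutherodactylus portoricensis (n=181): 2/181=0.0110, 1/181=0.0055, 36/181=0.1989, 36/181=0.1989, 4/181=0.0221, 69/181=0.3812, 33/181=0.1823
Σ p₁ᵢp₂ᵢ = 0.002875 + 0.001625 + 0.011298 + 0.002267 + 0.000502 + 0.008653 + 0.060068 = 0.087288
Σp_1ᵢ² = 0.2614² + 0.2955² + 0.0568² + 0.0114² + 0.0227² + 0.0227² + 0.3295² = 0.068330 + 0.087320 + 0.003226 + 0.000130 + 0.000515 + 0.000515 + 0.108570 = 0.268606
Σp_2ᵢ² = 0.0110² + 0.0055² + 0.1989² + 0.1989² + 0.0221² + 0.3812² + 0.1823² = 0.000121 + 0.000030 + 0.039561 + 0.039561 + 0.000488 + 0.145313 + 0.033233 = 0.258307
O = 0.087288 / √(0.268606 × 0.258307) = 0.087288 / 0.2634062 = 0.3314
O = 0.3314 < 0.5 → No.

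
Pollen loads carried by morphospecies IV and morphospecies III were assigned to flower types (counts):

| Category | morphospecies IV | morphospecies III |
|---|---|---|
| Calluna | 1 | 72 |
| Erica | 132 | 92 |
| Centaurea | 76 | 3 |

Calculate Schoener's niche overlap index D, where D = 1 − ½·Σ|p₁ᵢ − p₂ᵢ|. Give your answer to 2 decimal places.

0.57

Proportions for morphospecies IV (n=209): 1/209=0.0048, 132/209=0.6316, 76/209=0.3636
Proportions for morphospecies III (n=167): 72/167=0.4311, 92/167=0.5509, 3/167=0.0180
Σ|p₁ᵢ − p₂ᵢ| = 0.4263 + 0.0807 + 0.3456 = 0.8526
D = 1 − ½ × 0.8526 = 1 − 0.42630 = 0.57370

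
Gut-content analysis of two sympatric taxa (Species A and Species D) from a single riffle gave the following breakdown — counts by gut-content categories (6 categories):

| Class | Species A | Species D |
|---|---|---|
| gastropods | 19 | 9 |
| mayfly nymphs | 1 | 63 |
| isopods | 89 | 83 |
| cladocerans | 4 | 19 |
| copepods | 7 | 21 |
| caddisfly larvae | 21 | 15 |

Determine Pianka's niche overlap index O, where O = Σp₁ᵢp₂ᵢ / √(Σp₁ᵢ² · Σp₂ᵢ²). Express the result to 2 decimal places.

0.80

Proportions for Species A (n=141): 19/141=0.1348, 1/141=0.0071, 89/141=0.6312, 4/141=0.0284, 7/141=0.0496, 21/141=0.1489
Proportions for Species D (n=210): 9/210=0.0429, 63/210=0.3000, 83/210=0.3952, 19/210=0.0905, 21/210=0.1000, 15/210=0.0714
Σ p₁ᵢp₂ᵢ = 0.005783 + 0.002130 + 0.249450 + 0.002570 + 0.004960 + 0.010631 = 0.275524
Σp_1ᵢ² = 0.1348² + 0.0071² + 0.6312² + 0.0284² + 0.0496² + 0.1489² = 0.018171 + 0.000050 + 0.398413 + 0.000807 + 0.002460 + 0.022171 = 0.442072
Σp_2ᵢ² = 0.0429² + 0.3000² + 0.3952² + 0.0905² + 0.1000² + 0.0714² = 0.001840 + 0.090000 + 0.156183 + 0.008190 + 0.010000 + 0.005098 = 0.271311
O = 0.275524 / √(0.442072 × 0.271311) = 0.275524 / 0.3463221 = 0.7956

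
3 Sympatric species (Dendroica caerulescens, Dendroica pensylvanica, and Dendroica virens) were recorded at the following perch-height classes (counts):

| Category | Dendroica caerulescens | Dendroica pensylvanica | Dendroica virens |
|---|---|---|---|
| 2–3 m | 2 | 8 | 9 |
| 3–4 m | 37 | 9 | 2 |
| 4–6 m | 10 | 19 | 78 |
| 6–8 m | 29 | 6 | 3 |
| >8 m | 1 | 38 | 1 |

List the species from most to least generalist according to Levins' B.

Proportions for Dendroica caerulescens (n=79): 2/79=0.0253, 37/79=0.4684, 10/79=0.1266, 29/79=0.3671, 1/79=0.0127
Proportions for Dendroica pensylvanica (n=80): 8/80=0.1000, 9/80=0.1125, 19/80=0.2375, 6/80=0.0750, 38/80=0.4750
Proportions for Dendroica virens (n=93): 9/93=0.0968, 2/93=0.0215, 78/93=0.8387, 3/93=0.0323, 1/93=0.0108
Σp_caerᵢ² = 0.0253² + 0.4684² + 0.1266² + 0.3671² + 0.0127² = 0.000640 + 0.219399 + 0.016028 + 0.134762 + 0.000161 = 0.370990
B_caer = 1 / 0.370990 = 2.6955
Σp_pensᵢ² = 0.1000² + 0.1125² + 0.2375² + 0.0750² + 0.4750² = 0.010000 + 0.012656 + 0.056406 + 0.005625 + 0.225625 = 0.310312
B_pens = 1 / 0.310312 = 3.2226
Σp_vireᵢ² = 0.0968² + 0.0215² + 0.8387² + 0.0323² + 0.0108² = 0.009370 + 0.000462 + 0.703418 + 0.001043 + 0.000117 = 0.714410
B_vire = 1 / 0.714410 = 1.3998
Ranking by B (broadest → narrowest): Dendroica pensylvanica (3.22) > Dendroica caerulescens (2.70) > Dendroica virens (1.40)

Dendroica pensylvanica > Dendroica caerulescens > Dendroica virens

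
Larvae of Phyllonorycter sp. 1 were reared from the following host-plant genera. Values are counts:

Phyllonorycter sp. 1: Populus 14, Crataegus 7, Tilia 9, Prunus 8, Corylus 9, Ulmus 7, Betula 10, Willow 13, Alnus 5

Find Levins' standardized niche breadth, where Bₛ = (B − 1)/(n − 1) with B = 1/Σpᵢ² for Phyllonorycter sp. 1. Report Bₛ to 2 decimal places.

Proportions for Phyllonorycter sp. 1 (n=82): 14/82=0.1707, 7/82=0.0854, 9/82=0.1098, 8/82=0.0976, 9/82=0.1098, 7/82=0.0854, 10/82=0.1220, 13/82=0.1585, 5/82=0.0610
Σpᵢ² = 0.1707² + 0.0854² + 0.1098² + 0.0976² + 0.1098² + 0.0854² + 0.1220² + 0.1585² + 0.0610² = 0.029138 + 0.007293 + 0.012056 + 0.009526 + 0.012056 + 0.007293 + 0.014884 + 0.025122 + 0.003721 = 0.121089
B = 1 / 0.121089 = 8.2584
Bₛ = (B − 1)/(n − 1) = (8.2584 − 1)/(9 − 1) = 7.2584/8 = 0.9073

0.91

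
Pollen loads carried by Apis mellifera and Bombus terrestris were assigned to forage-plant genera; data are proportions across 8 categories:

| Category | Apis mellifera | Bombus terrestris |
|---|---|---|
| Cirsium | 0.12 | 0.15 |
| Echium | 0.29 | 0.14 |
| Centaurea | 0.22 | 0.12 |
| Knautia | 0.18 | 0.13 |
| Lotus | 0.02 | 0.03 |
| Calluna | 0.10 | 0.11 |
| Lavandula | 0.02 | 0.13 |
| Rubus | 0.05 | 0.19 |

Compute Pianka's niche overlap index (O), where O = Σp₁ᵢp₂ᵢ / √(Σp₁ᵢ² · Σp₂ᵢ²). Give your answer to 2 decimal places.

0.81

Σ p₁ᵢp₂ᵢ = 0.0180 + 0.0406 + 0.0264 + 0.0234 + 0.0006 + 0.0110 + 0.0026 + 0.0095 = 0.1321
Σp_1ᵢ² = 0.12² + 0.29² + 0.22² + 0.18² + 0.02² + 0.10² + 0.02² + 0.05² = 0.0144 + 0.0841 + 0.0484 + 0.0324 + 0.0004 + 0.0100 + 0.0004 + 0.0025 = 0.1926
Σp_2ᵢ² = 0.15² + 0.14² + 0.12² + 0.13² + 0.03² + 0.11² + 0.13² + 0.19² = 0.0225 + 0.0196 + 0.0144 + 0.0169 + 0.0009 + 0.0121 + 0.0169 + 0.0361 = 0.1394
O = 0.1321 / √(0.1926 × 0.1394) = 0.1321 / 0.16385 = 0.8062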